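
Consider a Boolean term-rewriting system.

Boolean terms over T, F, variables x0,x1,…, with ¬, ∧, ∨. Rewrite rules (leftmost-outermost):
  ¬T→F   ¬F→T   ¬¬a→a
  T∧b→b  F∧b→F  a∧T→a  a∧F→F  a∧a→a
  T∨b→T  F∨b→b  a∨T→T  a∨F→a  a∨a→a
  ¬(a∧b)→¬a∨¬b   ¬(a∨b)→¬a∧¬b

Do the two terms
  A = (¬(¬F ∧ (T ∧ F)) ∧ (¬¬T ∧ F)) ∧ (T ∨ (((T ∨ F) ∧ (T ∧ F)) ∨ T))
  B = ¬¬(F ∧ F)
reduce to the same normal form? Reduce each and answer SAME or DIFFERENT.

Term A:
  start: (¬(¬F ∧ (T ∧ F)) ∧ (¬¬T ∧ F)) ∧ (T ∨ (((T ∨ F) ∧ (T ∧ F)) ∨ T))
  →1  ((¬¬F ∨ ¬(T ∧ F)) ∧ (¬¬T ∧ F)) ∧ (T ∨ (((T ∨ F) ∧ (T ∧ F)) ∨ T))
  →2  ((F ∨ ¬(T ∧ F)) ∧ (¬¬T ∧ F)) ∧ (T ∨ (((T ∨ F) ∧ (T ∧ F)) ∨ T))
  →3  (¬(T ∧ F) ∧ (¬¬T ∧ F)) ∧ (T ∨ (((T ∨ F) ∧ (T ∧ F)) ∨ T))
  →4  ((¬T ∨ ¬F) ∧ (¬¬T ∧ F)) ∧ (T ∨ (((T ∨ F) ∧ (T ∧ F)) ∨ T))
  →5  ((F ∨ ¬F) ∧ (¬¬T ∧ F)) ∧ (T ∨ (((T ∨ F) ∧ (T ∧ F)) ∨ T))
  →6  (¬F ∧ (¬¬T ∧ F)) ∧ (T ∨ (((T ∨ F) ∧ (T ∧ F)) ∨ T))
  →7  (T ∧ (¬¬T ∧ F)) ∧ (T ∨ (((T ∨ F) ∧ (T ∧ F)) ∨ T))
  →8  (¬¬T ∧ F) ∧ (T ∨ (((T ∨ F) ∧ (T ∧ F)) ∨ T))
  →9  F ∧ (T ∨ (((T ∨ F) ∧ (T ∧ F)) ∨ T))
  →10  F

Term B:
  start: ¬¬(F ∧ F)
  →1  F ∧ F
  →2  F

Answer: SAME — A ⇓ F, B ⇓ F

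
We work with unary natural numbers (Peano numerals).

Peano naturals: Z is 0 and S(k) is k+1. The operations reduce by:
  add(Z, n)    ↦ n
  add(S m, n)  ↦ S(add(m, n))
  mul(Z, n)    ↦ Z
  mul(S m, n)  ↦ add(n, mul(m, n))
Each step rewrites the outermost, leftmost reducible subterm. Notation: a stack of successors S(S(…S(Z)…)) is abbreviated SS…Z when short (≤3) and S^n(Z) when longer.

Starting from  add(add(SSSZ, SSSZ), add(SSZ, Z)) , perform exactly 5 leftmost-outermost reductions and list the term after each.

Answer: after 5 steps: S(S(add(S(add(Z, SSSZ)), add(SSZ, Z))))

Working:
  start: add(add(SSSZ, SSSZ), add(SSZ, Z))
  step 1: add(S(add(SSZ, SSSZ)), add(SSZ, Z))
  step 2: S(add(add(SSZ, SSSZ), add(SSZ, Z)))
  step 3: S(add(S(add(SZ, SSSZ)), add(SSZ, Z)))
  step 4: S(S(add(add(SZ, SSSZ), add(SSZ, Z))))
  step 5: S(S(add(S(add(Z, SSSZ)), add(SSZ, Z))))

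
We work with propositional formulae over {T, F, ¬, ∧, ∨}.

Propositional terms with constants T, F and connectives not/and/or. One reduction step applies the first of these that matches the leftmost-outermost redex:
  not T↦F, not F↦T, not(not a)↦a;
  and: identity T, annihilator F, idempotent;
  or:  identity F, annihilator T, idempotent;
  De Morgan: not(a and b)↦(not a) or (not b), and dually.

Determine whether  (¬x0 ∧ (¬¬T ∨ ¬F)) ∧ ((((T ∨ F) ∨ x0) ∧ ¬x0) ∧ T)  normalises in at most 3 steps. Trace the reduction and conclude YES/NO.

  start: (¬x0 ∧ (¬¬T ∨ ¬F)) ∧ ((((T ∨ F) ∨ x0) ∧ ¬x0) ∧ T)
  step 1: (¬x0 ∧ (T ∨ ¬F)) ∧ ((((T ∨ F) ∨ x0) ∧ ¬x0) ∧ T)
  step 2: (¬x0 ∧ T) ∧ ((((T ∨ F) ∨ x0) ∧ ¬x0) ∧ T)
  step 3: ¬x0 ∧ ((((T ∨ F) ∨ x0) ∧ ¬x0) ∧ T)

Answer: NO — after 3 steps the term is ¬x0 ∧ ((((T ∨ F) ∨ x0) ∧ ¬x0) ∧ T), not yet normal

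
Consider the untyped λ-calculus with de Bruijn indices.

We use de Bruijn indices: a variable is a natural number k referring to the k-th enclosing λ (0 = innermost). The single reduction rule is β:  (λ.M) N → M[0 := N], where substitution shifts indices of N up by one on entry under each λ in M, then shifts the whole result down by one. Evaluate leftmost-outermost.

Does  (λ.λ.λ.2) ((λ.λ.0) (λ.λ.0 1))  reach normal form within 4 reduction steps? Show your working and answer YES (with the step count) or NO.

  start: (λ.λ.λ.2) ((λ.λ.0) (λ.λ.0 1))
  [1] λ.λ.(λ.λ.0) (λ.λ.0 1)
  [2] λ.λ.λ.0

Answer: YES — reaches normal form λ.λ.λ.0 in 2 ≤ 4 steps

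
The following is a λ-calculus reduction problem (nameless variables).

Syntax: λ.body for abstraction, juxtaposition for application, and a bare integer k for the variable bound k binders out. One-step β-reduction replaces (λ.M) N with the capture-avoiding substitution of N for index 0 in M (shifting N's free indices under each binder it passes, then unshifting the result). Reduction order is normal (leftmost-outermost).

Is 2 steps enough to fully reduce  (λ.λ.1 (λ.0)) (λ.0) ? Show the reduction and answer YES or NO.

  start: (λ.λ.1 (λ.0)) (λ.0)
  [1] λ.(λ.0) (λ.0)
  [2] λ.λ.0

Answer: YES — reaches normal form λ.λ.0 in 2 ≤ 2 steps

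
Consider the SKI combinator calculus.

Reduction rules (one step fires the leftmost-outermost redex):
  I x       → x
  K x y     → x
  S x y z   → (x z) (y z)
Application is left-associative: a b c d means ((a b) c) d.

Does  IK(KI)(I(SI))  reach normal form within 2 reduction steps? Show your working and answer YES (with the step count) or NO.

  start: IK(KI)(I(SI))
  →1  K(KI)(I(SI))
  →2  KI

Answer: YES — reaches normal form KI in 2 ≤ 2 steps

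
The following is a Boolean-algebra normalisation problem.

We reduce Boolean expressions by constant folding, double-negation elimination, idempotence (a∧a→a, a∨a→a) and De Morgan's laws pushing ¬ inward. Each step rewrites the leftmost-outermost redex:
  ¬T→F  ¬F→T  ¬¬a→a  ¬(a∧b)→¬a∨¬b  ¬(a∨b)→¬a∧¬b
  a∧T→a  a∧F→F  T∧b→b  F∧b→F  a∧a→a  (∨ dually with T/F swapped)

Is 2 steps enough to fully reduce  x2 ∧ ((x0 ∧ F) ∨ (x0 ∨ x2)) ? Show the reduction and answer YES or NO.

  start: x2 ∧ ((x0 ∧ F) ∨ (x0 ∨ x2))
  step 1: x2 ∧ (F ∨ (x0 ∨ x2))
  step 2: x2 ∧ (x0 ∨ x2)

Answer: YES — reaches normal form x2 ∧ (x0 ∨ x2) in 2 ≤ 2 steps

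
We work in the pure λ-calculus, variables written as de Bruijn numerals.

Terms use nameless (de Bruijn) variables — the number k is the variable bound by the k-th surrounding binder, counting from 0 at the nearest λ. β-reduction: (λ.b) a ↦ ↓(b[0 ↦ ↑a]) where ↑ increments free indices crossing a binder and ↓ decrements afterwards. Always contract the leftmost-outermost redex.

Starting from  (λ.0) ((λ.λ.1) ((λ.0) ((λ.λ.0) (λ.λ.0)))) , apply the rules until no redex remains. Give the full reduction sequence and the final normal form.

  start: (λ.0) ((λ.λ.1) ((λ.0) ((λ.λ.0) (λ.λ.0))))
  →1  (λ.λ.1) ((λ.0) ((λ.λ.0) (λ.λ.0)))
  →2  λ.(λ.0) ((λ.λ.0) (λ.λ.0))
  →3  λ.(λ.λ.0) (λ.λ.0)
  →4  λ.λ.0

Answer: normal form = λ.λ.0  (in 4 steps)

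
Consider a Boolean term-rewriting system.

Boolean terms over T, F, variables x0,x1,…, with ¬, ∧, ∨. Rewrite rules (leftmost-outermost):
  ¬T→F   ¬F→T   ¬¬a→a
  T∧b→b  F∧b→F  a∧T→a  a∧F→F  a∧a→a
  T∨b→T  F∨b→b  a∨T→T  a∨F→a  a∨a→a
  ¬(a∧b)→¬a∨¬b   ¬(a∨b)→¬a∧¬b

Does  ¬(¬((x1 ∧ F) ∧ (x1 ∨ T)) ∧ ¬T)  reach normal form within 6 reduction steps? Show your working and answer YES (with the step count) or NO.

  start: ¬(¬((x1 ∧ F) ∧ (x1 ∨ T)) ∧ ¬T)
  [1] ¬¬((x1 ∧ F) ∧ (x1 ∨ T)) ∨ ¬¬T
  [2] ((x1 ∧ F) ∧ (x1 ∨ T)) ∨ ¬¬T
  [3] (F ∧ (x1 ∨ T)) ∨ ¬¬T
  [4] F ∨ ¬¬T
  [5] ¬¬T
  [6] T

Answer: YES — reaches normal form T in 6 ≤ 6 steps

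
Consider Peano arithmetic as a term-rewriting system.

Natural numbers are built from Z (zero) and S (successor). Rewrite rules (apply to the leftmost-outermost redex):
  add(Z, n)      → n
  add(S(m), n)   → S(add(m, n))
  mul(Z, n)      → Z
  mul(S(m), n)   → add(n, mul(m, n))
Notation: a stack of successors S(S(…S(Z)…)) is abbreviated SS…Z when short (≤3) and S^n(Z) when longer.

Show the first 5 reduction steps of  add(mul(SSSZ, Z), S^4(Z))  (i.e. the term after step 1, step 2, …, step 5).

  start: add(mul(SSSZ, Z), S^4(Z))
  →1  add(add(Z, mul(SSZ, Z)), S^4(Z))
  →2  add(mul(SSZ, Z), S^4(Z))
  →3  add(add(Z, mul(SZ, Z)), S^4(Z))
  →4  add(mul(SZ, Z), S^4(Z))
  →5  add(add(Z, mul(Z, Z)), S^4(Z))

Answer: after 5 steps: add(add(Z, mul(Z, Z)), S^4(Z))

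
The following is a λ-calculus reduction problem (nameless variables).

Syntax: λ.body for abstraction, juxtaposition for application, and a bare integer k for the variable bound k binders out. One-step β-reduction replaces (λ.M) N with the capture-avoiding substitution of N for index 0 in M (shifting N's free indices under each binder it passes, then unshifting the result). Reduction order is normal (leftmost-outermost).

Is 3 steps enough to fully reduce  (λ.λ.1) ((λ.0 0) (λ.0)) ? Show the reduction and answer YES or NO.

Answer: YES — reaches normal form λ.λ.0 in 3 ≤ 3 steps

Working:
  start: (λ.λ.1) ((λ.0 0) (λ.0))
  [1] λ.(λ.0 0) (λ.0)
  [2] λ.(λ.0) (λ.0)
  [3] λ.λ.0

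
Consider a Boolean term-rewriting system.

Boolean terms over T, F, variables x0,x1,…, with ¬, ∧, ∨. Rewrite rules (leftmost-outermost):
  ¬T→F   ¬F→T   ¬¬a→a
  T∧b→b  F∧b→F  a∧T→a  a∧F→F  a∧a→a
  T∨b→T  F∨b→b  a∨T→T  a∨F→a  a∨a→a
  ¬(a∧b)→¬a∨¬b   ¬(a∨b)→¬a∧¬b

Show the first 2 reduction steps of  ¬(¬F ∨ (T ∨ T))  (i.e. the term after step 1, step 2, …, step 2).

Answer: after 2 steps: F ∧ ¬(T ∨ T)

Derivation:
  start: ¬(¬F ∨ (T ∨ T))
  →1  ¬¬F ∧ ¬(T ∨ T)
  →2  F ∧ ¬(T ∨ T)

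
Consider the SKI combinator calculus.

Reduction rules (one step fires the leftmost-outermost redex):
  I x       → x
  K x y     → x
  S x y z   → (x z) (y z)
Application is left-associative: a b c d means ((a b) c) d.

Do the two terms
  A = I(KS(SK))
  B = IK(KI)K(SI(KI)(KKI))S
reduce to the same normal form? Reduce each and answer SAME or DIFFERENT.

Answer: SAME — A ⇓ S, B ⇓ S

Working:
Term A:
  start: I(KS(SK))
  [1] KS(SK)
  [2] S

Term B:
  start: IK(KI)K(SI(KI)(KKI))S
  [1] K(KI)K(SI(KI)(KKI))S
  [2] KI(SI(KI)(KKI))S
  [3] IS
  [4] S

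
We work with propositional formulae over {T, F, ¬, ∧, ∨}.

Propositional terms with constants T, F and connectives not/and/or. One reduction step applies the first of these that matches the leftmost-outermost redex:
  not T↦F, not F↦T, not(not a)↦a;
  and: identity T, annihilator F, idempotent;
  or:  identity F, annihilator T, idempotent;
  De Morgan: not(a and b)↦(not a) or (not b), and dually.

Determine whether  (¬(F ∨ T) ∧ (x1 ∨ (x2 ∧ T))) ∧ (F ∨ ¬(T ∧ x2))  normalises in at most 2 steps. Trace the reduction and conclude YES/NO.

Answer: NO — after 2 steps the term is ((T ∧ ¬T) ∧ (x1 ∨ (x2 ∧ T))) ∧ (F ∨ ¬(T ∧ x2)), not yet normal

Working:
  start: (¬(F ∨ T) ∧ (x1 ∨ (x2 ∧ T))) ∧ (F ∨ ¬(T ∧ x2))
  step 1: ((¬F ∧ ¬T) ∧ (x1 ∨ (x2 ∧ T))) ∧ (F ∨ ¬(T ∧ x2))
  step 2: ((T ∧ ¬T) ∧ (x1 ∨ (x2 ∧ T))) ∧ (F ∨ ¬(T ∧ x2))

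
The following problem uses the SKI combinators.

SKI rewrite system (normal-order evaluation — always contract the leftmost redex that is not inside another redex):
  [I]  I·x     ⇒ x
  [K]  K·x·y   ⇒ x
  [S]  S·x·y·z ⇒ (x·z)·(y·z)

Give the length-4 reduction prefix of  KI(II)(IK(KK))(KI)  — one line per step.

Answer: after 4 steps: KK

Derivation:
  start: KI(II)(IK(KK))(KI)
  [1] I(IK(KK))(KI)
  [2] IK(KK)(KI)
  [3] K(KK)(KI)
  [4] KK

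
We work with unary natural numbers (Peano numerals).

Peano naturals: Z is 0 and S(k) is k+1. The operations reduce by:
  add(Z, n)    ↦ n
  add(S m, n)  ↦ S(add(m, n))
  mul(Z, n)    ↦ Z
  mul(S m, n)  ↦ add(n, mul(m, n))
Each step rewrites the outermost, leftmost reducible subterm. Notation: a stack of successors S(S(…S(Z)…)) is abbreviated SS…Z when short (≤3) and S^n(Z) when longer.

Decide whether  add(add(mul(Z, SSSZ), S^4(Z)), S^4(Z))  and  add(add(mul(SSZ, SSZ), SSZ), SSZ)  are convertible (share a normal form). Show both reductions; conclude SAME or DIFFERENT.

Term A:
  start: add(add(mul(Z, SSSZ), S^4(Z)), S^4(Z))
  →1  add(add(Z, S^4(Z)), S^4(Z))
  →2  add(S^4(Z), S^4(Z))
  →3  S(add(SSSZ, S^4(Z)))
  →4  S(S(add(SSZ, S^4(Z))))
  →5  S(S(S(add(SZ, S^4(Z)))))
  →6  S(S(S(S(add(Z, S^4(Z))))))
  →7  S^8(Z)

Term B:
  start: add(add(mul(SSZ, SSZ), SSZ), SSZ)
  →1  add(add(add(SSZ, mul(SZ, SSZ)), SSZ), SSZ)
  →2  add(add(S(add(SZ, mul(SZ, SSZ))), SSZ), SSZ)
  →3  add(S(add(add(SZ, mul(SZ, SSZ)), SSZ)), SSZ)
  →4  S(add(add(add(SZ, mul(SZ, SSZ)), SSZ), SSZ))
  →5  S(add(add(S(add(Z, mul(SZ, SSZ))), SSZ), SSZ))
  →6  S(add(S(add(add(Z, mul(SZ, SSZ)), SSZ)), SSZ))
  →7  S(S(add(add(add(Z, mul(SZ, SSZ)), SSZ), SSZ)))
  →8  S(S(add(add(mul(SZ, SSZ), SSZ), SSZ)))
  →9  S(S(add(add(add(SSZ, mul(Z, SSZ)), SSZ), SSZ)))
  →10  S(S(add(add(S(add(SZ, mul(Z, SSZ))), SSZ), SSZ)))
  →11  S(S(add(S(add(add(SZ, mul(Z, SSZ)), SSZ)), SSZ)))
  →12  S(S(S(add(add(add(SZ, mul(Z, SSZ)), SSZ), SSZ))))
  →13  S(S(S(add(add(S(add(Z, mul(Z, SSZ))), SSZ), SSZ))))
  →14  S(S(S(add(S(add(add(Z, mul(Z, SSZ)), SSZ)), SSZ))))
  →15  S(S(S(S(add(add(add(Z, mul(Z, SSZ)), SSZ), SSZ)))))
  →16  S(S(S(S(add(add(mul(Z, SSZ), SSZ), SSZ)))))
  →17  S(S(S(S(add(add(Z, SSZ), SSZ)))))
  →18  S(S(S(S(add(SSZ, SSZ)))))
  →19  S(S(S(S(S(add(SZ, SSZ))))))
  →20  S(S(S(S(S(S(add(Z, SSZ)))))))
  →21  S^8(Z)

Answer: SAME — A ⇓ S^8(Z), B ⇓ S^8(Z)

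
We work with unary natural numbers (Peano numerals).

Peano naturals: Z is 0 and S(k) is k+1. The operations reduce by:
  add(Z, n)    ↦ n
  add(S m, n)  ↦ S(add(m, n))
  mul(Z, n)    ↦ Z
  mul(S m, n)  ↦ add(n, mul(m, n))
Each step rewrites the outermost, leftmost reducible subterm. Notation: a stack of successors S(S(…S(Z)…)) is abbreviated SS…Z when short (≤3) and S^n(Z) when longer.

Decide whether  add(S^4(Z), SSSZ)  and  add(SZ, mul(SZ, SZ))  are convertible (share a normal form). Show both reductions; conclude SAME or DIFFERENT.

Answer: DIFFERENT — A ⇓ S^7(Z), B ⇓ SSZ

Derivation:
Term A:
  start: add(S^4(Z), SSSZ)
  step 1: S(add(SSSZ, SSSZ))
  step 2: S(S(add(SSZ, SSSZ)))
  step 3: S(S(S(add(SZ, SSSZ))))
  step 4: S(S(S(S(add(Z, SSSZ)))))
  step 5: S^7(Z)

Term B:
  start: add(SZ, mul(SZ, SZ))
  step 1: S(add(Z, mul(SZ, SZ)))
  step 2: S(mul(SZ, SZ))
  step 3: S(add(SZ, mul(Z, SZ)))
  step 4: S(S(add(Z, mul(Z, SZ))))
  step 5: S(S(mul(Z, SZ)))
  step 6: SSZ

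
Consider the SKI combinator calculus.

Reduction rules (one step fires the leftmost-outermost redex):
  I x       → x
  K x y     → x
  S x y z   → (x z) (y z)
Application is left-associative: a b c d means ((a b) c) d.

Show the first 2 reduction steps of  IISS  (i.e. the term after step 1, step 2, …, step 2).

Answer: after 2 steps: SS

Derivation:
  start: IISS
  step 1: ISS
  step 2: SS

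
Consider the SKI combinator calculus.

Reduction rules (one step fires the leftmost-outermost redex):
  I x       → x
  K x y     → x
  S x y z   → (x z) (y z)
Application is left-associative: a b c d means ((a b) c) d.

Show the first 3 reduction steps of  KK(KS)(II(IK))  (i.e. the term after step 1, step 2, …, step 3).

Answer: after 3 steps: K(IK)

Working:
  start: KK(KS)(II(IK))
  step 1: K(II(IK))
  step 2: K(I(IK))
  step 3: K(IK)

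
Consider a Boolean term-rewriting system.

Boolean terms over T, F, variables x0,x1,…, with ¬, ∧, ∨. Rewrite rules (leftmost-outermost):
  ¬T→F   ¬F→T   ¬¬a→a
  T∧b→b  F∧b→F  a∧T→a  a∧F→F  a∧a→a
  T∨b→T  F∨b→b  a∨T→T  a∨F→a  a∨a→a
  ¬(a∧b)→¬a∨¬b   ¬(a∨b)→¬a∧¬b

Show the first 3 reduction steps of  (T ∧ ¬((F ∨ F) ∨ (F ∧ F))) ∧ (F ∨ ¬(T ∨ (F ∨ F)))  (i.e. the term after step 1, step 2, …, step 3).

  start: (T ∧ ¬((F ∨ F) ∨ (F ∧ F))) ∧ (F ∨ ¬(T ∨ (F ∨ F)))
  →1  ¬((F ∨ F) ∨ (F ∧ F)) ∧ (F ∨ ¬(T ∨ (F ∨ F)))
  →2  (¬(F ∨ F) ∧ ¬(F ∧ F)) ∧ (F ∨ ¬(T ∨ (F ∨ F)))
  →3  ((¬F ∧ ¬F) ∧ ¬(F ∧ F)) ∧ (F ∨ ¬(T ∨ (F ∨ F)))

Answer: after 3 steps: ((¬F ∧ ¬F) ∧ ¬(F ∧ F)) ∧ (F ∨ ¬(T ∨ (F ∨ F)))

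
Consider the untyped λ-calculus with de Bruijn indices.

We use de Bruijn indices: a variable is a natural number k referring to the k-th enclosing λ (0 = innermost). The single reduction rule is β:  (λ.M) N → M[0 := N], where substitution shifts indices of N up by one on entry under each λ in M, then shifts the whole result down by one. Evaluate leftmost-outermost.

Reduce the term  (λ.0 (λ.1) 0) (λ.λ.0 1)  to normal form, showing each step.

Answer: normal form = λ.0 (λ.λ.λ.0 1)  (in 4 steps)

Working:
  start: (λ.0 (λ.1) 0) (λ.λ.0 1)
  [1] (λ.λ.0 1) (λ.λ.λ.0 1) (λ.λ.0 1)
  [2] (λ.0 (λ.λ.λ.0 1)) (λ.λ.0 1)
  [3] (λ.λ.0 1) (λ.λ.λ.0 1)
  [4] λ.0 (λ.λ.λ.0 1)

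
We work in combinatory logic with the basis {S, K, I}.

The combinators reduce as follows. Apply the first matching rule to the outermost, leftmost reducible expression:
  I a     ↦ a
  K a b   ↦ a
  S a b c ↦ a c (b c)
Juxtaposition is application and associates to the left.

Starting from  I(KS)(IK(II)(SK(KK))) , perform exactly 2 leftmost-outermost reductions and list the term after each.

  start: I(KS)(IK(II)(SK(KK)))
  →1  KS(IK(II)(SK(KK)))
  →2  S

Answer: after 2 steps: S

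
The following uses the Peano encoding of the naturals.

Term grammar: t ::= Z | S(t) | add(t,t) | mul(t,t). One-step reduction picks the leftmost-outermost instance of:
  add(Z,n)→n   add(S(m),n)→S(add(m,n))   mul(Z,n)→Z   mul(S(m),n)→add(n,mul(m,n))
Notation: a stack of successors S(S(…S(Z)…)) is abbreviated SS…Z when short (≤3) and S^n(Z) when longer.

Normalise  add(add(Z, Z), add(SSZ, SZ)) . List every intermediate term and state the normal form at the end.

  start: add(add(Z, Z), add(SSZ, SZ))
  [1] add(Z, add(SSZ, SZ))
  [2] add(SSZ, SZ)
  [3] S(add(SZ, SZ))
  [4] S(S(add(Z, SZ)))
  [5] SSSZ

Answer: normal form = SSSZ  (in 5 steps)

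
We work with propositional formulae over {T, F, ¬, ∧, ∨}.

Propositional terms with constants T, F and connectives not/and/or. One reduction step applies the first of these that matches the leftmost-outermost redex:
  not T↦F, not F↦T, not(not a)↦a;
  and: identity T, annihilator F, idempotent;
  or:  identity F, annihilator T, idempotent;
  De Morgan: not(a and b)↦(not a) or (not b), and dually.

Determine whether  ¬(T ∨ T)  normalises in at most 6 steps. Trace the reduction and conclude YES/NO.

Answer: YES — reaches normal form F in 3 ≤ 6 steps

Reduction:
  start: ¬(T ∨ T)
  step 1: ¬T ∧ ¬T
  step 2: ¬T
  step 3: F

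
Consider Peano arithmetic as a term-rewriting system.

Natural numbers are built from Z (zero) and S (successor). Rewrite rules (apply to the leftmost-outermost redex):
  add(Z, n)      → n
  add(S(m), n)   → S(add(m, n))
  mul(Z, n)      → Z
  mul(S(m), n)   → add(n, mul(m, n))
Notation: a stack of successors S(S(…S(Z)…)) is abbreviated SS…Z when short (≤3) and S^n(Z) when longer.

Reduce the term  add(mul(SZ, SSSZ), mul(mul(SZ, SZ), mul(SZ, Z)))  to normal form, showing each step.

  start: add(mul(SZ, SSSZ), mul(mul(SZ, SZ), mul(SZ, Z)))
  step 1: add(add(SSSZ, mul(Z, SSSZ)), mul(mul(SZ, SZ), mul(SZ, Z)))
  step 2: add(S(add(SSZ, mul(Z, SSSZ))), mul(mul(SZ, SZ), mul(SZ, Z)))
  step 3: S(add(add(SSZ, mul(Z, SSSZ)), mul(mul(SZ, SZ), mul(SZ, Z))))
  step 4: S(add(S(add(SZ, mul(Z, SSSZ))), mul(mul(SZ, SZ), mul(SZ, Z))))
  step 5: S(S(add(add(SZ, mul(Z, SSSZ)), mul(mul(SZ, SZ), mul(SZ, Z)))))
  step 6: S(S(add(S(add(Z, mul(Z, SSSZ))), mul(mul(SZ, SZ), mul(SZ, Z)))))
  step 7: S(S(S(add(add(Z, mul(Z, SSSZ)), mul(mul(SZ, SZ), mul(SZ, Z))))))
  step 8: S(S(S(add(mul(Z, SSSZ), mul(mul(SZ, SZ), mul(SZ, Z))))))
  step 9: S(S(S(add(Z, mul(mul(SZ, SZ), mul(SZ, Z))))))
  step 10: S(S(S(mul(mul(SZ, SZ), mul(SZ, Z)))))
  step 11: S(S(S(mul(add(SZ, mul(Z, SZ)), mul(SZ, Z)))))
  step 12: S(S(S(mul(S(add(Z, mul(Z, SZ))), mul(SZ, Z)))))
  step 13: S(S(S(add(mul(SZ, Z), mul(add(Z, mul(Z, SZ)), mul(SZ, Z))))))
  step 14: S(S(S(add(add(Z, mul(Z, Z)), mul(add(Z, mul(Z, SZ)), mul(SZ, Z))))))
  step 15: S(S(S(add(mul(Z, Z), mul(add(Z, mul(Z, SZ)), mul(SZ, Z))))))
  step 16: S(S(S(add(Z, mul(add(Z, mul(Z, SZ)), mul(SZ, Z))))))
  step 17: S(S(S(mul(add(Z, mul(Z, SZ)), mul(SZ, Z)))))
  step 18: S(S(S(mul(mul(Z, SZ), mul(SZ, Z)))))
  step 19: S(S(S(mul(Z, mul(SZ, Z)))))
  step 20: SSSZ

Answer: normal form = SSSZ  (in 20 steps)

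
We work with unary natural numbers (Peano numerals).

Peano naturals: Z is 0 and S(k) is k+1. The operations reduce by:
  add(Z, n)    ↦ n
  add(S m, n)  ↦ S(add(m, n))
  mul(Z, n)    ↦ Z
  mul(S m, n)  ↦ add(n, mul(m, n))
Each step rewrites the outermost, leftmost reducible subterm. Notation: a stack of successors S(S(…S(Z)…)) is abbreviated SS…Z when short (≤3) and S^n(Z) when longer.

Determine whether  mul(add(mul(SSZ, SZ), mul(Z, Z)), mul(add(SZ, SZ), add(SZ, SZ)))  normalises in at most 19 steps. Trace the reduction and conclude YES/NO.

Answer: NO — after 19 steps the term is S(S(S(add(add(SZ, mul(Z, add(SZ, SZ))), mul(add(add(Z, mul(SZ, SZ)), mul(Z, Z)), mul(add(SZ, SZ), add(SZ, SZ))))))), not yet normal

Reduction:
  start: mul(add(mul(SSZ, SZ), mul(Z, Z)), mul(add(SZ, SZ), add(SZ, SZ)))
  step 1: mul(add(add(SZ, mul(SZ, SZ)), mul(Z, Z)), mul(add(SZ, SZ), add(SZ, SZ)))
  step 2: mul(add(S(add(Z, mul(SZ, SZ))), mul(Z, Z)), mul(add(SZ, SZ), add(SZ, SZ)))
  step 3: mul(S(add(add(Z, mul(SZ, SZ)), mul(Z, Z))), mul(add(SZ, SZ), add(SZ, SZ)))
  step 4: add(mul(add(SZ, SZ), add(SZ, SZ)), mul(add(add(Z, mul(SZ, SZ)), mul(Z, Z)), mul(add(SZ, SZ), add(SZ, SZ))))
  step 5: add(mul(S(add(Z, SZ)), add(SZ, SZ)), mul(add(add(Z, mul(SZ, SZ)), mul(Z, Z)), mul(add(SZ, SZ), add(SZ, SZ))))
  step 6: add(add(add(SZ, SZ), mul(add(Z, SZ), add(SZ, SZ))), mul(add(add(Z, mul(SZ, SZ)), mul(Z, Z)), mul(add(SZ, SZ), add(SZ, SZ))))
  step 7: add(add(S(add(Z, SZ)), mul(add(Z, SZ), add(SZ, SZ))), mul(add(add(Z, mul(SZ, SZ)), mul(Z, Z)), mul(add(SZ, SZ), add(SZ, SZ))))
  step 8: add(S(add(add(Z, SZ), mul(add(Z, SZ), add(SZ, SZ)))), mul(add(add(Z, mul(SZ, SZ)), mul(Z, Z)), mul(add(SZ, SZ), add(SZ, SZ))))
  step 9: S(add(add(add(Z, SZ), mul(add(Z, SZ), add(SZ, SZ))), mul(add(add(Z, mul(SZ, SZ)), mul(Z, Z)), mul(add(SZ, SZ), add(SZ, SZ)))))
  step 10: S(add(add(SZ, mul(add(Z, SZ), add(SZ, SZ))), mul(add(add(Z, mul(SZ, SZ)), mul(Z, Z)), mul(add(SZ, SZ), add(SZ, SZ)))))
  step 11: S(add(S(add(Z, mul(add(Z, SZ), add(SZ, SZ)))), mul(add(add(Z, mul(SZ, SZ)), mul(Z, Z)), mul(add(SZ, SZ), add(SZ, SZ)))))
  step 12: S(S(add(add(Z, mul(add(Z, SZ), add(SZ, SZ))), mul(add(add(Z, mul(SZ, SZ)), mul(Z, Z)), mul(add(SZ, SZ), add(SZ, SZ))))))
  step 13: S(S(add(mul(add(Z, SZ), add(SZ, SZ)), mul(add(add(Z, mul(SZ, SZ)), mul(Z, Z)), mul(add(SZ, SZ), add(SZ, SZ))))))
  step 14: S(S(add(mul(SZ, add(SZ, SZ)), mul(add(add(Z, mul(SZ, SZ)), mul(Z, Z)), mul(add(SZ, SZ), add(SZ, SZ))))))
  step 15: S(S(add(add(add(SZ, SZ), mul(Z, add(SZ, SZ))), mul(add(add(Z, mul(SZ, SZ)), mul(Z, Z)), mul(add(SZ, SZ), add(SZ, SZ))))))
  step 16: S(S(add(add(S(add(Z, SZ)), mul(Z, add(SZ, SZ))), mul(add(add(Z, mul(SZ, SZ)), mul(Z, Z)), mul(add(SZ, SZ), add(SZ, SZ))))))
  step 17: S(S(add(S(add(add(Z, SZ), mul(Z, add(SZ, SZ)))), mul(add(add(Z, mul(SZ, SZ)), mul(Z, Z)), mul(add(SZ, SZ), add(SZ, SZ))))))
  step 18: S(S(S(add(add(add(Z, SZ), mul(Z, add(SZ, SZ))), mul(add(add(Z, mul(SZ, SZ)), mul(Z, Z)), mul(add(SZ, SZ), add(SZ, SZ)))))))
  step 19: S(S(S(add(add(SZ, mul(Z, add(SZ, SZ))), mul(add(add(Z, mul(SZ, SZ)), mul(Z, Z)), mul(add(SZ, SZ), add(SZ, SZ)))))))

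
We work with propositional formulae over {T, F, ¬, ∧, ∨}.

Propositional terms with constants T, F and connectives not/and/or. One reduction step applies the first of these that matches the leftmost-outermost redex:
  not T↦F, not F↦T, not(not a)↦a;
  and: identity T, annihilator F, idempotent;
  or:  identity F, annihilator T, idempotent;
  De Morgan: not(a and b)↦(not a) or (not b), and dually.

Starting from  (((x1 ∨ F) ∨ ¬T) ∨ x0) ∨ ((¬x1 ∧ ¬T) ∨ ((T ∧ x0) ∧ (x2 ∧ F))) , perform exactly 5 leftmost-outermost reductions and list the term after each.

  start: (((x1 ∨ F) ∨ ¬T) ∨ x0) ∨ ((¬x1 ∧ ¬T) ∨ ((T ∧ x0) ∧ (x2 ∧ F)))
  →1  ((x1 ∨ ¬T) ∨ x0) ∨ ((¬x1 ∧ ¬T) ∨ ((T ∧ x0) ∧ (x2 ∧ F)))
  →2  ((x1 ∨ F) ∨ x0) ∨ ((¬x1 ∧ ¬T) ∨ ((T ∧ x0) ∧ (x2 ∧ F)))
  →3  (x1 ∨ x0) ∨ ((¬x1 ∧ ¬T) ∨ ((T ∧ x0) ∧ (x2 ∧ F)))
  →4  (x1 ∨ x0) ∨ ((¬x1 ∧ F) ∨ ((T ∧ x0) ∧ (x2 ∧ F)))
  →5  (x1 ∨ x0) ∨ (F ∨ ((T ∧ x0) ∧ (x2 ∧ F)))

Answer: after 5 steps: (x1 ∨ x0) ∨ (F ∨ ((T ∧ x0) ∧ (x2 ∧ F)))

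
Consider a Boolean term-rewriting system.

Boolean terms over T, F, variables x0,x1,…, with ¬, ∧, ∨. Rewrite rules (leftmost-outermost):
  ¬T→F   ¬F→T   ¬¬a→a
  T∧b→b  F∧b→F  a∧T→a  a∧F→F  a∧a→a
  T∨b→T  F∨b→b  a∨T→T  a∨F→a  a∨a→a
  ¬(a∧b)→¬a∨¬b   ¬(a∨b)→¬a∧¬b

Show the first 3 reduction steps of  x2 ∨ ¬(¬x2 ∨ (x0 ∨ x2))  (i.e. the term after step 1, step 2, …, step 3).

Answer: after 3 steps: x2 ∨ (x2 ∧ (¬x0 ∧ ¬x2))

Derivation:
  start: x2 ∨ ¬(¬x2 ∨ (x0 ∨ x2))
  [1] x2 ∨ (¬¬x2 ∧ ¬(x0 ∨ x2))
  [2] x2 ∨ (x2 ∧ ¬(x0 ∨ x2))
  [3] x2 ∨ (x2 ∧ (¬x0 ∧ ¬x2))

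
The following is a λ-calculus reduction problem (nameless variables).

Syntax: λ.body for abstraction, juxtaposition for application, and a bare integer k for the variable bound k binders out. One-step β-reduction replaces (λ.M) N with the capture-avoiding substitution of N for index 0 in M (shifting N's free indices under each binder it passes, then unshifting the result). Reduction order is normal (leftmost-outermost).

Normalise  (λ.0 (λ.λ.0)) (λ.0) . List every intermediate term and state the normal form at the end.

Answer: normal form = λ.λ.0  (in 2 steps)

Reduction:
  start: (λ.0 (λ.λ.0)) (λ.0)
  step 1: (λ.0) (λ.λ.0)
  step 2: λ.λ.0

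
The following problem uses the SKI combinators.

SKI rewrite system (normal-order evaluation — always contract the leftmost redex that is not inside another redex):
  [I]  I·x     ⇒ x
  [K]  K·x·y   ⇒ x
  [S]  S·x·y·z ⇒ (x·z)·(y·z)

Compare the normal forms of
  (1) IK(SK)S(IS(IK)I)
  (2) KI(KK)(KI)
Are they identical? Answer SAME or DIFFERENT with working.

Answer: DIFFERENT — A ⇓ SK(SKI), B ⇓ KI

Working:
Term A:
  start: IK(SK)S(IS(IK)I)
  step 1: K(SK)S(IS(IK)I)
  step 2: SK(IS(IK)I)
  step 3: SK(S(IK)I)
  step 4: SK(SKI)

Term B:
  start: KI(KK)(KI)
  step 1: I(KI)
  step 2: KI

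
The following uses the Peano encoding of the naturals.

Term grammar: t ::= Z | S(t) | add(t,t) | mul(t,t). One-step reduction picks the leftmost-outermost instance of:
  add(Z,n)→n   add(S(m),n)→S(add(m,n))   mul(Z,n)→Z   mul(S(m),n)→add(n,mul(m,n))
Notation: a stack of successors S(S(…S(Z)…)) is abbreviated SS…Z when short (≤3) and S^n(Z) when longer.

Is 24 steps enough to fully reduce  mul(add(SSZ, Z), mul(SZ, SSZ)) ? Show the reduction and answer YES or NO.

  start: mul(add(SSZ, Z), mul(SZ, SSZ))
  →1  mul(S(add(SZ, Z)), mul(SZ, SSZ))
  →2  add(mul(SZ, SSZ), mul(add(SZ, Z), mul(SZ, SSZ)))
  →3  add(add(SSZ, mul(Z, SSZ)), mul(add(SZ, Z), mul(SZ, SSZ)))
  →4  add(S(add(SZ, mul(Z, SSZ))), mul(add(SZ, Z), mul(SZ, SSZ)))
  →5  S(add(add(SZ, mul(Z, SSZ)), mul(add(SZ, Z), mul(SZ, SSZ))))
  →6  S(add(S(add(Z, mul(Z, SSZ))), mul(add(SZ, Z), mul(SZ, SSZ))))
  →7  S(S(add(add(Z, mul(Z, SSZ)), mul(add(SZ, Z), mul(SZ, SSZ)))))
  →8  S(S(add(mul(Z, SSZ), mul(add(SZ, Z), mul(SZ, SSZ)))))
  →9  S(S(add(Z, mul(add(SZ, Z), mul(SZ, SSZ)))))
  →10  S(S(mul(add(SZ, Z), mul(SZ, SSZ))))
  →11  S(S(mul(S(add(Z, Z)), mul(SZ, SSZ))))
  →12  S(S(add(mul(SZ, SSZ), mul(add(Z, Z), mul(SZ, SSZ)))))
  →13  S(S(add(add(SSZ, mul(Z, SSZ)), mul(add(Z, Z), mul(SZ, SSZ)))))
  →14  S(S(add(S(add(SZ, mul(Z, SSZ))), mul(add(Z, Z), mul(SZ, SSZ)))))
  →15  S(S(S(add(add(SZ, mul(Z, SSZ)), mul(add(Z, Z), mul(SZ, SSZ))))))
  →16  S(S(S(add(S(add(Z, mul(Z, SSZ))), mul(add(Z, Z), mul(SZ, SSZ))))))
  →17  S(S(S(S(add(add(Z, mul(Z, SSZ)), mul(add(Z, Z), mul(SZ, SSZ)))))))
  →18  S(S(S(S(add(mul(Z, SSZ), mul(add(Z, Z), mul(SZ, SSZ)))))))
  →19  S(S(S(S(add(Z, mul(add(Z, Z), mul(SZ, SSZ)))))))
  →20  S(S(S(S(mul(add(Z, Z), mul(SZ, SSZ))))))
  →21  S(S(S(S(mul(Z, mul(SZ, SSZ))))))
  →22  S^4(Z)

Answer: YES — reaches normal form S^4(Z) in 22 ≤ 24 steps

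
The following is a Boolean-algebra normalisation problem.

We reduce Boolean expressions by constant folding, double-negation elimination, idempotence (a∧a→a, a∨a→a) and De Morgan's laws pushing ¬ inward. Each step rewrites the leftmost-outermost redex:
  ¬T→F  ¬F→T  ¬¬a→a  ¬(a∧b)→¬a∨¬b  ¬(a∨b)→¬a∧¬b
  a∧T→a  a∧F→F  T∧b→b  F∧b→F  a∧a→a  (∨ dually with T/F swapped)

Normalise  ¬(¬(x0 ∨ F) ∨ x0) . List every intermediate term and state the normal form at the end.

Answer: normal form = x0 ∧ ¬x0  (in 3 steps)

Reduction:
  start: ¬(¬(x0 ∨ F) ∨ x0)
  →1  ¬¬(x0 ∨ F) ∧ ¬x0
  →2  (x0 ∨ F) ∧ ¬x0
  →3  x0 ∧ ¬x0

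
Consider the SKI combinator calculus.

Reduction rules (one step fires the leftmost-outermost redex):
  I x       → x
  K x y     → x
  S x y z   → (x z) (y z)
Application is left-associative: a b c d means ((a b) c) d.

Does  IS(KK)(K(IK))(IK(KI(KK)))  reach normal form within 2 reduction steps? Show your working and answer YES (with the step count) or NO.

Answer: NO — after 2 steps the term is KK(IK(KI(KK)))(K(IK)(IK(KI(KK)))), not yet normal

Reduction:
  start: IS(KK)(K(IK))(IK(KI(KK)))
  →1  S(KK)(K(IK))(IK(KI(KK)))
  →2  KK(IK(KI(KK)))(K(IK)(IK(KI(KK))))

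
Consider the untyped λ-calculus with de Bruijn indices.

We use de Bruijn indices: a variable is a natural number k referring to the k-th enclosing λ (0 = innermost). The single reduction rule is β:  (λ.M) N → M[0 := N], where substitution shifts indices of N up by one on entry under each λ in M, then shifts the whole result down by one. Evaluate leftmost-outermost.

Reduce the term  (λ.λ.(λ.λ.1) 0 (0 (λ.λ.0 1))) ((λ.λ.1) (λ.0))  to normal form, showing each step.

  start: (λ.λ.(λ.λ.1) 0 (0 (λ.λ.0 1))) ((λ.λ.1) (λ.0))
  [1] λ.(λ.λ.1) 0 (0 (λ.λ.0 1))
  [2] λ.(λ.1) (0 (λ.λ.0 1))
  [3] λ.0

Answer: normal form = λ.0  (in 3 steps)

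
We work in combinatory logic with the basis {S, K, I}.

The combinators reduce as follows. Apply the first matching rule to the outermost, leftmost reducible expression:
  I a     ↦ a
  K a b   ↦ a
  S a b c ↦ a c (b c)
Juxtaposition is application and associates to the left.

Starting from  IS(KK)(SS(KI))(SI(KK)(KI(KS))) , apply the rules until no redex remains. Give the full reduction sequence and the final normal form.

  start: IS(KK)(SS(KI))(SI(KK)(KI(KS)))
  [1] S(KK)(SS(KI))(SI(KK)(KI(KS)))
  [2] KK(SI(KK)(KI(KS)))(SS(KI)(SI(KK)(KI(KS))))
  [3] K(SS(KI)(SI(KK)(KI(KS))))
  [4] K(S(SI(KK)(KI(KS)))(KI(SI(KK)(KI(KS)))))
  [5] K(S(I(KI(KS))(KK(KI(KS))))(KI(SI(KK)(KI(KS)))))
  [6] K(S(KI(KS)(KK(KI(KS))))(KI(SI(KK)(KI(KS)))))
  [7] K(S(I(KK(KI(KS))))(KI(SI(KK)(KI(KS)))))
  [8] K(S(KK(KI(KS)))(KI(SI(KK)(KI(KS)))))
  [9] K(SK(KI(SI(KK)(KI(KS)))))
  [10] K(SKI)

Answer: normal form = K(SKI)  (in 10 steps)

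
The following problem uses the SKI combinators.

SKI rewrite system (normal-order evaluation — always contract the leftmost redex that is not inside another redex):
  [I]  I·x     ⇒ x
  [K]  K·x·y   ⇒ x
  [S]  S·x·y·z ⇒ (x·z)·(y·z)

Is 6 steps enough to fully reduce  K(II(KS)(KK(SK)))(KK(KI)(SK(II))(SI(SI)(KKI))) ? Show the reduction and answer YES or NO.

Answer: YES — reaches normal form S in 4 ≤ 6 steps

Reduction:
  start: K(II(KS)(KK(SK)))(KK(KI)(SK(II))(SI(SI)(KKI)))
  →1  II(KS)(KK(SK))
  →2  I(KS)(KK(SK))
  →3  KS(KK(SK))
  →4  S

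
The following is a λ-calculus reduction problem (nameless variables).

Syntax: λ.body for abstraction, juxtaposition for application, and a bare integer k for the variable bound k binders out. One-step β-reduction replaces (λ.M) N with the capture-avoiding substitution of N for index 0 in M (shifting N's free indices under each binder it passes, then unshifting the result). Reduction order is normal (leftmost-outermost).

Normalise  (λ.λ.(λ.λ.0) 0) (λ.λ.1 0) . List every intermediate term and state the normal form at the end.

  start: (λ.λ.(λ.λ.0) 0) (λ.λ.1 0)
  →1  λ.(λ.λ.0) 0
  →2  λ.λ.0

Answer: normal form = λ.λ.0  (in 2 steps)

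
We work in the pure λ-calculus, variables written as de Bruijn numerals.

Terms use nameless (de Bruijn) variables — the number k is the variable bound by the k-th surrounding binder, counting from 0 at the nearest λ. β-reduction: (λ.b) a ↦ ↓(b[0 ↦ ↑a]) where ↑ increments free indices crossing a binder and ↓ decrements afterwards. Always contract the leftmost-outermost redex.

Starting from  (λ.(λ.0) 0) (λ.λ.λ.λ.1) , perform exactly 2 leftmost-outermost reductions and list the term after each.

Answer: after 2 steps: λ.λ.λ.λ.1

Working:
  start: (λ.(λ.0) 0) (λ.λ.λ.λ.1)
  →1  (λ.0) (λ.λ.λ.λ.1)
  →2  λ.λ.λ.λ.1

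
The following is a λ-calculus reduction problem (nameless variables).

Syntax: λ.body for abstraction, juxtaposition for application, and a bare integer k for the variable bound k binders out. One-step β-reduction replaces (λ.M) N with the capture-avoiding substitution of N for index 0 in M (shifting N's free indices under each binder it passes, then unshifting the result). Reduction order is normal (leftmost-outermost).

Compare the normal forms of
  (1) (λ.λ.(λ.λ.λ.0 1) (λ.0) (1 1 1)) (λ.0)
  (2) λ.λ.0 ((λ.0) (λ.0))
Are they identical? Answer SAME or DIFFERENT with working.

Answer: SAME — A ⇓ λ.λ.0 (λ.0), B ⇓ λ.λ.0 (λ.0)

Reduction:
Term A:
  start: (λ.λ.(λ.λ.λ.0 1) (λ.0) (1 1 1)) (λ.0)
  [1] λ.(λ.λ.λ.0 1) (λ.0) ((λ.0) (λ.0) (λ.0))
  [2] λ.(λ.λ.0 1) ((λ.0) (λ.0) (λ.0))
  [3] λ.λ.0 ((λ.0) (λ.0) (λ.0))
  [4] λ.λ.0 ((λ.0) (λ.0))
  [5] λ.λ.0 (λ.0)

Term B:
  start: λ.λ.0 ((λ.0) (λ.0))
  [1] λ.λ.0 (λ.0)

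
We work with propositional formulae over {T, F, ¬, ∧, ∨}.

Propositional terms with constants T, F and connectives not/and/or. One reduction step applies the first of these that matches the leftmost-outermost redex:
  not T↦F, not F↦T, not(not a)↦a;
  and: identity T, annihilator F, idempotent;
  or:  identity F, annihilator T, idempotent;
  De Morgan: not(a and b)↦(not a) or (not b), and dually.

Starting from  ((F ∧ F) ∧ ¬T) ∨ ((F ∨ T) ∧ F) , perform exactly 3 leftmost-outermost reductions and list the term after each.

  start: ((F ∧ F) ∧ ¬T) ∨ ((F ∨ T) ∧ F)
  →1  (F ∧ ¬T) ∨ ((F ∨ T) ∧ F)
  →2  F ∨ ((F ∨ T) ∧ F)
  →3  (F ∨ T) ∧ F

Answer: after 3 steps: (F ∨ T) ∧ F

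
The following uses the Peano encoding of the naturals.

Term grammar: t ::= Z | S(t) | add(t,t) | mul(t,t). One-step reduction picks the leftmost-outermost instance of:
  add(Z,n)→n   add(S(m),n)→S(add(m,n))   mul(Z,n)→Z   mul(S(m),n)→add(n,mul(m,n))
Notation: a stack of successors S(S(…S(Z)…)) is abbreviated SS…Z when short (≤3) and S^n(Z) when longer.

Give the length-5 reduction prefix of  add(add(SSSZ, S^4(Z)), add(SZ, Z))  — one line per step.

Answer: after 5 steps: S(S(add(S(add(Z, S^4(Z))), add(SZ, Z))))

Working:
  start: add(add(SSSZ, S^4(Z)), add(SZ, Z))
  →1  add(S(add(SSZ, S^4(Z))), add(SZ, Z))
  →2  S(add(add(SSZ, S^4(Z)), add(SZ, Z)))
  →3  S(add(S(add(SZ, S^4(Z))), add(SZ, Z)))
  →4  S(S(add(add(SZ, S^4(Z)), add(SZ, Z))))
  →5  S(S(add(S(add(Z, S^4(Z))), add(SZ, Z))))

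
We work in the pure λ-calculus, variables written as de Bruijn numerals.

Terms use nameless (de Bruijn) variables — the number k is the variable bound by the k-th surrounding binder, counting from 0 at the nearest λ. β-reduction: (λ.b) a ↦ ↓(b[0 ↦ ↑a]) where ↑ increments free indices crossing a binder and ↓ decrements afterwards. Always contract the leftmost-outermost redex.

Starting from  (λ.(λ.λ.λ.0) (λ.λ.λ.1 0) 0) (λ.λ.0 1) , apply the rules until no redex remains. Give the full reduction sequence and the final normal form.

  start: (λ.(λ.λ.λ.0) (λ.λ.λ.1 0) 0) (λ.λ.0 1)
  step 1: (λ.λ.λ.0) (λ.λ.λ.1 0) (λ.λ.0 1)
  step 2: (λ.λ.0) (λ.λ.0 1)
  step 3: λ.0

Answer: normal form = λ.0  (in 3 steps)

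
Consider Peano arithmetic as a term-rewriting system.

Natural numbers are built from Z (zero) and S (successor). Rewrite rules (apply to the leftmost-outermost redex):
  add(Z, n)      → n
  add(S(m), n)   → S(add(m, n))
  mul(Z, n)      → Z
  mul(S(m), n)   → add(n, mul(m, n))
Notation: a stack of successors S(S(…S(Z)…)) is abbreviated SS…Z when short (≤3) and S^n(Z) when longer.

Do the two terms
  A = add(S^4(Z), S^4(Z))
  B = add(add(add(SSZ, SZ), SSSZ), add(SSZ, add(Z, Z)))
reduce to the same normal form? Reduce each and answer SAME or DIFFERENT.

Term A:
  start: add(S^4(Z), S^4(Z))
  step 1: S(add(SSSZ, S^4(Z)))
  step 2: S(S(add(SSZ, S^4(Z))))
  step 3: S(S(S(add(SZ, S^4(Z)))))
  step 4: S(S(S(S(add(Z, S^4(Z))))))
  step 5: S^8(Z)

Term B:
  start: add(add(add(SSZ, SZ), SSSZ), add(SSZ, add(Z, Z)))
  step 1: add(add(S(add(SZ, SZ)), SSSZ), add(SSZ, add(Z, Z)))
  step 2: add(S(add(add(SZ, SZ), SSSZ)), add(SSZ, add(Z, Z)))
  step 3: S(add(add(add(SZ, SZ), SSSZ), add(SSZ, add(Z, Z))))
  step 4: S(add(add(S(add(Z, SZ)), SSSZ), add(SSZ, add(Z, Z))))
  step 5: S(add(S(add(add(Z, SZ), SSSZ)), add(SSZ, add(Z, Z))))
  step 6: S(S(add(add(add(Z, SZ), SSSZ), add(SSZ, add(Z, Z)))))
  step 7: S(S(add(add(SZ, SSSZ), add(SSZ, add(Z, Z)))))
  step 8: S(S(add(S(add(Z, SSSZ)), add(SSZ, add(Z, Z)))))
  step 9: S(S(S(add(add(Z, SSSZ), add(SSZ, add(Z, Z))))))
  step 10: S(S(S(add(SSSZ, add(SSZ, add(Z, Z))))))
  step 11: S(S(S(S(add(SSZ, add(SSZ, add(Z, Z)))))))
  step 12: S(S(S(S(S(add(SZ, add(SSZ, add(Z, Z))))))))
  step 13: S(S(S(S(S(S(add(Z, add(SSZ, add(Z, Z)))))))))
  step 14: S(S(S(S(S(S(add(SSZ, add(Z, Z))))))))
  step 15: S(S(S(S(S(S(S(add(SZ, add(Z, Z)))))))))
  step 16: S(S(S(S(S(S(S(S(add(Z, add(Z, Z))))))))))
  step 17: S(S(S(S(S(S(S(S(add(Z, Z)))))))))
  step 18: S^8(Z)

Answer: SAME — A ⇓ S^8(Z), B ⇓ S^8(Z)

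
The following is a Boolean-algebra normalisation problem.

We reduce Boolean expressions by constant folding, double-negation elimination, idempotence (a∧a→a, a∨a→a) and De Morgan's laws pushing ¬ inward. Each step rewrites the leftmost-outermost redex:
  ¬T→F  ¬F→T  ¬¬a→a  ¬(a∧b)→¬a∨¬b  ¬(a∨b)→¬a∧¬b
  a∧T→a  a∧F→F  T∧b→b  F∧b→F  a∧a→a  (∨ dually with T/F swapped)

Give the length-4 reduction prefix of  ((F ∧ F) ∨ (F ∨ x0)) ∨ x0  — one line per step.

Answer: after 4 steps: x0

Working:
  start: ((F ∧ F) ∨ (F ∨ x0)) ∨ x0
  step 1: (F ∨ (F ∨ x0)) ∨ x0
  step 2: (F ∨ x0) ∨ x0
  step 3: x0 ∨ x0
  step 4: x0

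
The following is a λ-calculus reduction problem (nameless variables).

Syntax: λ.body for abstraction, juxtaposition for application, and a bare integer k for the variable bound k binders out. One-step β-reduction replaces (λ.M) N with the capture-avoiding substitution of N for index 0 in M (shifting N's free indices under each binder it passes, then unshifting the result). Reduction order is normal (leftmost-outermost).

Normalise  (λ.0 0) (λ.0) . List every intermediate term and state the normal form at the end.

Answer: normal form = λ.0  (in 2 steps)

Reduction:
  start: (λ.0 0) (λ.0)
  [1] (λ.0) (λ.0)
  [2] λ.0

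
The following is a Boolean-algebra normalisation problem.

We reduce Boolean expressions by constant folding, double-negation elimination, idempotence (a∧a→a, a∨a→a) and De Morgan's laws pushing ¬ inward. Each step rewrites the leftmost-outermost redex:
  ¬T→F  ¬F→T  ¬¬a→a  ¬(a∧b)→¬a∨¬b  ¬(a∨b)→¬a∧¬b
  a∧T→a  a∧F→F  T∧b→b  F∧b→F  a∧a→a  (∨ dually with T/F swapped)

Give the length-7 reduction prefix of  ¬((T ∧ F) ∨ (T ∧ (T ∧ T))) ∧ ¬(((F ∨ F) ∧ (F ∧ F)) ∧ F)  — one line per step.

Answer: after 7 steps: (¬T ∨ ¬(T ∧ T)) ∧ ¬(((F ∨ F) ∧ (F ∧ F)) ∧ F)

Reduction:
  start: ¬((T ∧ F) ∨ (T ∧ (T ∧ T))) ∧ ¬(((F ∨ F) ∧ (F ∧ F)) ∧ F)
  →1  (¬(T ∧ F) ∧ ¬(T ∧ (T ∧ T))) ∧ ¬(((F ∨ F) ∧ (F ∧ F)) ∧ F)
  →2  ((¬T ∨ ¬F) ∧ ¬(T ∧ (T ∧ T))) ∧ ¬(((F ∨ F) ∧ (F ∧ F)) ∧ F)
  →3  ((F ∨ ¬F) ∧ ¬(T ∧ (T ∧ T))) ∧ ¬(((F ∨ F) ∧ (F ∧ F)) ∧ F)
  →4  (¬F ∧ ¬(T ∧ (T ∧ T))) ∧ ¬(((F ∨ F) ∧ (F ∧ F)) ∧ F)
  →5  (T ∧ ¬(T ∧ (T ∧ T))) ∧ ¬(((F ∨ F) ∧ (F ∧ F)) ∧ F)
  →6  ¬(T ∧ (T ∧ T)) ∧ ¬(((F ∨ F) ∧ (F ∧ F)) ∧ F)
  →7  (¬T ∨ ¬(T ∧ T)) ∧ ¬(((F ∨ F) ∧ (F ∧ F)) ∧ F)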